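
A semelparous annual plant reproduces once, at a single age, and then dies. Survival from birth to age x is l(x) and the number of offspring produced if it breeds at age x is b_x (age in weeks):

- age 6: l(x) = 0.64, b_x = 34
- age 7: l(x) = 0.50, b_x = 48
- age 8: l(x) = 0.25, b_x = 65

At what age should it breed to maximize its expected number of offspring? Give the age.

Expected offspring if breeding at age x = l(x) × b_x:
  age 6: 0.64 × 34 = 21.760
  age 7: 0.50 × 48 = 24.000
  age 8: 0.25 × 65 = 16.250
Maximum at age 7 (24.000).

7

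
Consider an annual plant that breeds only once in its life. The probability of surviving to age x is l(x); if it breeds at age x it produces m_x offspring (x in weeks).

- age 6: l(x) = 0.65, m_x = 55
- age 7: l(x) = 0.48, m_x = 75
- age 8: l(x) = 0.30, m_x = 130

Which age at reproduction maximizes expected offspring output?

Expected offspring if breeding at age x = l(x) × m_x:
  age 6: 0.65 × 55 = 35.750
  age 7: 0.48 × 75 = 36.000
  age 8: 0.30 × 130 = 39.000
Maximum at age 8 (39.000).

8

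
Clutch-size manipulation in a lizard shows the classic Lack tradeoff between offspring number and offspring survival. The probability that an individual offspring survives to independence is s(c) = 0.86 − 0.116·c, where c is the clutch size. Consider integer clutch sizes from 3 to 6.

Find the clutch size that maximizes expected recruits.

4

Expected recruits = c × s(c):
  c=3: 3 × 0.512 = 1.536
  c=4: 4 × 0.396 = 1.584
  c=5: 5 × 0.280 = 1.400
  c=6: 6 × 0.164 = 0.984
Maximum at c = 4 (1.584 recruits).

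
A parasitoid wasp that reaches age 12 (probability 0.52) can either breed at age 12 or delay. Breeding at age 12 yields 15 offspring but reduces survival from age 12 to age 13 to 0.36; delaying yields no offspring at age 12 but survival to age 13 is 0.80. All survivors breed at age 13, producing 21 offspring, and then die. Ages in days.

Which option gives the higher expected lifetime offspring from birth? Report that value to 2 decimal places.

breed at age 12: R₀ = 0.52 × (15 + 0.36 × 21) = 0.52 × 22.5600 = 11.7312
delay to age 13: R₀ = 0.52 × (0.80 × 21) = 0.52 × 16.8000 = 8.7360
Higher: breed at age 12 (11.7312).

11.73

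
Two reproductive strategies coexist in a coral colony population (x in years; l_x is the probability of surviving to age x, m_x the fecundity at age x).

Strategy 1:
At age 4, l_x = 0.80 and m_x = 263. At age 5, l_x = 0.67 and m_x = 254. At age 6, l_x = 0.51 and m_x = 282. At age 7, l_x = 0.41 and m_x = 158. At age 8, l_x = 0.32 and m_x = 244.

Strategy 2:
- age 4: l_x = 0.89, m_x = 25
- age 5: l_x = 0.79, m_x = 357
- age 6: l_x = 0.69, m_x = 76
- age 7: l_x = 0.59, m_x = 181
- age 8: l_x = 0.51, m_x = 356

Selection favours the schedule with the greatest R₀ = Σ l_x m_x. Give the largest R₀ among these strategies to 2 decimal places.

667.26

Strategy 1: R₀ = 0.80×263 + 0.67×254 + 0.51×282 + 0.41×158 + 0.32×244 = 667.2600
Strategy 2: R₀ = 0.89×25 + 0.79×357 + 0.69×76 + 0.59×181 + 0.51×356 = 645.0700
Highest R₀: strategy 1 with 667.2600.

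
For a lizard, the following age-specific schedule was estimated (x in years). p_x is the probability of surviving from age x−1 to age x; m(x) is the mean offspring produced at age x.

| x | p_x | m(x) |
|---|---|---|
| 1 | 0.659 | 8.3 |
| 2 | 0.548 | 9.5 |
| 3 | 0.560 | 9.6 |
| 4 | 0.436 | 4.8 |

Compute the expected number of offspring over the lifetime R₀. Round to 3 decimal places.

Survivorship from birth: l_x = p_1·p_2·…·p_x.
  l_1 = 0.65900
  l_2 = 0.36113
  l_3 = 0.20223
  l_4 = 0.08817
R₀ = Σ l_x m(x):
  age 1: 0.65900 × 8.3 = 5.4697
  age 2: 0.36113 × 9.5 = 3.4307
  age 3: 0.20223 × 9.6 = 1.9414
  age 4: 0.08817 × 4.8 = 0.4232
R₀ = 5.4697 + 3.4307 + 1.9414 + 0.4232 = 11.2651

11.265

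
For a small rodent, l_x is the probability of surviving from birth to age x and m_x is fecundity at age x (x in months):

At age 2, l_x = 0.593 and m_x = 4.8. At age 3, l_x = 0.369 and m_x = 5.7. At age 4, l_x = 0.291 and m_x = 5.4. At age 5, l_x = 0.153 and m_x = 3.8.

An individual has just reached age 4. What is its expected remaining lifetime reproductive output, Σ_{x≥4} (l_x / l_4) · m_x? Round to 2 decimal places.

7.40

l_4 = 0.291. Conditional survival from age 4 to x is l_x / l_4.
  x=4: (0.291/0.291) × 5.4 = 5.4000
  x=5: (0.153/0.291) × 3.8 = 1.9979
Sum = 5.4000 + 1.9979 = 7.3979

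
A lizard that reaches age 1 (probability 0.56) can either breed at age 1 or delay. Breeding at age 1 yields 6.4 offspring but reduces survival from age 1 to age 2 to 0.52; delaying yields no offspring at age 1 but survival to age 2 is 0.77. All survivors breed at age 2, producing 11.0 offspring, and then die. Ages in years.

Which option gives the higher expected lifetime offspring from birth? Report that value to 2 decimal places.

breed at age 1: R₀ = 0.56 × (6.4 + 0.52 × 11.0) = 0.56 × 12.1200 = 6.7872
delay to age 2: R₀ = 0.56 × (0.77 × 11.0) = 0.56 × 8.4700 = 4.7432
Higher: breed at age 1 (6.7872).

6.79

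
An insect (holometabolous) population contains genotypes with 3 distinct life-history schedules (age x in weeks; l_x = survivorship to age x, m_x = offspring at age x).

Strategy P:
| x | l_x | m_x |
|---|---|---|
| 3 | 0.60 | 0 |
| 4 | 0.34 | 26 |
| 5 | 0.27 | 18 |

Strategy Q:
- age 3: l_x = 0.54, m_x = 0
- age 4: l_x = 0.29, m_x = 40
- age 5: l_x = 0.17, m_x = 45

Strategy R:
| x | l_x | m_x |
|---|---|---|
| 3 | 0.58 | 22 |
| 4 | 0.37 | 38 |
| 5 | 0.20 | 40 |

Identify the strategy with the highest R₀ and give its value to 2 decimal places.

Strategy P: R₀ = 0.60×0 + 0.34×26 + 0.27×18 = 13.7000
Strategy Q: R₀ = 0.54×0 + 0.29×40 + 0.17×45 = 19.2500
Strategy R: R₀ = 0.58×22 + 0.37×38 + 0.20×40 = 34.8200
Highest R₀: strategy R with 34.8200.

34.82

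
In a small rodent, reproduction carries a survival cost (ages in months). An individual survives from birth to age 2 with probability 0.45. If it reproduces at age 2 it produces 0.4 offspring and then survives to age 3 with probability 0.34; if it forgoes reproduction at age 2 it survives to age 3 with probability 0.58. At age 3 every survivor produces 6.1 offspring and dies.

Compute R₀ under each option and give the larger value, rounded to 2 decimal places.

1.59

breed at age 2: R₀ = 0.45 × (0.4 + 0.34 × 6.1) = 0.45 × 2.4740 = 1.1133
delay to age 3: R₀ = 0.45 × (0.58 × 6.1) = 0.45 × 3.5380 = 1.5921
Higher: delay to age 3 (1.5921).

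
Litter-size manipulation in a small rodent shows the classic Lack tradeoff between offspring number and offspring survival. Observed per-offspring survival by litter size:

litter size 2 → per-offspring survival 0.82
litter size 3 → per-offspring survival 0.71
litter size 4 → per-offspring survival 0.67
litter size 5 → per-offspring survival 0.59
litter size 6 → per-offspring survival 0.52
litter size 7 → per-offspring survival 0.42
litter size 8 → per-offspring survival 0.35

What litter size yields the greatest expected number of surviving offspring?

6

Expected surviving offspring = c × s(c):
  c=2: 2 × 0.82 = 1.640
  c=3: 3 × 0.71 = 2.130
  c=4: 4 × 0.67 = 2.680
  c=5: 5 × 0.59 = 2.950
  c=6: 6 × 0.52 = 3.120
  c=7: 7 × 0.42 = 2.940
  c=8: 8 × 0.35 = 2.800
Maximum at c = 6 (3.120 surviving offspring).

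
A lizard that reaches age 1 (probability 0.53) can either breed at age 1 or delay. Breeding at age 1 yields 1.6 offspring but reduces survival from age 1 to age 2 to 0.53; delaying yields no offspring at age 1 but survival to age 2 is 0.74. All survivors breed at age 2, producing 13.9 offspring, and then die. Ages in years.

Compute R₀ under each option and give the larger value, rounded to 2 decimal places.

breed at age 1: R₀ = 0.53 × (1.6 + 0.53 × 13.9) = 0.53 × 8.9670 = 4.7525
delay to age 2: R₀ = 0.53 × (0.74 × 13.9) = 0.53 × 10.2860 = 5.4516
Higher: delay to age 2 (5.4516).

5.45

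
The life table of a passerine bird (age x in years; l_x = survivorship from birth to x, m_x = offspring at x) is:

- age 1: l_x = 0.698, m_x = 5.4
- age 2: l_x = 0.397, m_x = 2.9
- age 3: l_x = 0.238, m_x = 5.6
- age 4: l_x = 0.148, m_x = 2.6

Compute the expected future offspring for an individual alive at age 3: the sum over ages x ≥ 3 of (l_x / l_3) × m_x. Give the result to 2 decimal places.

l_3 = 0.238. Conditional survival from age 3 to x is l_x / l_3.
  x=3: (0.238/0.238) × 5.6 = 5.6000
  x=4: (0.148/0.238) × 2.6 = 1.6168
Sum = 5.6000 + 1.6168 = 7.2168

7.22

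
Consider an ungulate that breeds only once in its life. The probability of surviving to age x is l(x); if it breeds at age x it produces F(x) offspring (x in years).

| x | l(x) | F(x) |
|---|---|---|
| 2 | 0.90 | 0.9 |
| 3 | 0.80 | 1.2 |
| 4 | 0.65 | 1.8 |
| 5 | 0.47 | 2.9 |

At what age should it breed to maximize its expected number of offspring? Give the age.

5

Expected offspring if breeding at age x = l(x) × F(x):
  age 2: 0.90 × 0.9 = 0.810
  age 3: 0.80 × 1.2 = 0.960
  age 4: 0.65 × 1.8 = 1.170
  age 5: 0.47 × 2.9 = 1.363
Maximum at age 5 (1.363).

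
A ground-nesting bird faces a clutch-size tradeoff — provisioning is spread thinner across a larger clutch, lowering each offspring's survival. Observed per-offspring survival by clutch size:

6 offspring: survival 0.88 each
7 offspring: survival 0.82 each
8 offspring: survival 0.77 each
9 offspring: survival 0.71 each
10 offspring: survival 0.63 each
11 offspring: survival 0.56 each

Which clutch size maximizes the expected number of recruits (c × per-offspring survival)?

9

Expected recruits = c × s(c):
  c=6: 6 × 0.88 = 5.280
  c=7: 7 × 0.82 = 5.740
  c=8: 8 × 0.77 = 6.160
  c=9: 9 × 0.71 = 6.390
  c=10: 10 × 0.63 = 6.300
  c=11: 11 × 0.56 = 6.160
Maximum at c = 9 (6.390 recruits).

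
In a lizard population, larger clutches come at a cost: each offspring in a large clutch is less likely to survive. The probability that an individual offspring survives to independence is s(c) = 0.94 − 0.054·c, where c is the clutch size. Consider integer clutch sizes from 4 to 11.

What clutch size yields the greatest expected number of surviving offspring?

9

Expected surviving offspring = c × s(c):
  c=4: 4 × 0.724 = 2.896
  c=5: 5 × 0.670 = 3.350
  c=6: 6 × 0.616 = 3.696
  c=7: 7 × 0.562 = 3.934
  c=8: 8 × 0.508 = 4.064
  c=9: 9 × 0.454 = 4.086
  c=10: 10 × 0.400 = 4.000
  c=11: 11 × 0.346 = 3.806
Maximum at c = 9 (4.086 surviving offspring).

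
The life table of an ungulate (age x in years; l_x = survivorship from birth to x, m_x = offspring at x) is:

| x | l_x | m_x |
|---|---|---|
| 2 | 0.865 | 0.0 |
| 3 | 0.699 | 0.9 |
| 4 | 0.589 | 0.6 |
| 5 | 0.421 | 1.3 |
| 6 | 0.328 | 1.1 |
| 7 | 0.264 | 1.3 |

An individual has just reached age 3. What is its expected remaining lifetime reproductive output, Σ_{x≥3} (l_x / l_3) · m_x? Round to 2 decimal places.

3.20

l_3 = 0.699. Conditional survival from age 3 to x is l_x / l_3.
  x=3: (0.699/0.699) × 0.9 = 0.9000
  x=4: (0.589/0.699) × 0.6 = 0.5056
  x=5: (0.421/0.699) × 1.3 = 0.7830
  x=6: (0.328/0.699) × 1.1 = 0.5162
  x=7: (0.264/0.699) × 1.3 = 0.4910
Sum = 0.9000 + 0.5056 + 0.7830 + 0.5162 + 0.4910 = 3.1957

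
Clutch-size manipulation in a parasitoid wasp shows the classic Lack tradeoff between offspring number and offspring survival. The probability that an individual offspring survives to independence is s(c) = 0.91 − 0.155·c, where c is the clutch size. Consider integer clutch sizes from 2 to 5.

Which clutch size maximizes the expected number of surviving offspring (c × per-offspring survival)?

3

Expected surviving offspring = c × s(c):
  c=2: 2 × 0.600 = 1.200
  c=3: 3 × 0.445 = 1.335
  c=4: 4 × 0.290 = 1.160
  c=5: 5 × 0.135 = 0.675
Maximum at c = 3 (1.335 surviving offspring).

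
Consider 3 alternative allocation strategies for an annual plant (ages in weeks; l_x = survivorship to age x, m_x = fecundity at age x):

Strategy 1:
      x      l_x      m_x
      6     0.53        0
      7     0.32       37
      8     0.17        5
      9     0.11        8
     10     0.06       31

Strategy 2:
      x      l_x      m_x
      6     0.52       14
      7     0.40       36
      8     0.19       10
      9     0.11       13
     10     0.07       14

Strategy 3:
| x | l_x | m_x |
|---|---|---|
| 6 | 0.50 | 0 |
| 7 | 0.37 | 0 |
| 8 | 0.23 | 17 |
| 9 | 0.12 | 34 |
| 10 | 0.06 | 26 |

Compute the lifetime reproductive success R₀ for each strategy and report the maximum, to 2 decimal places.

25.99

Strategy 1: R₀ = 0.53×0 + 0.32×37 + 0.17×5 + 0.11×8 + 0.06×31 = 15.4300
Strategy 2: R₀ = 0.52×14 + 0.40×36 + 0.19×10 + 0.11×13 + 0.07×14 = 25.9900
Strategy 3: R₀ = 0.50×0 + 0.37×0 + 0.23×17 + 0.12×34 + 0.06×26 = 9.5500
Highest R₀: strategy 2 with 25.9900.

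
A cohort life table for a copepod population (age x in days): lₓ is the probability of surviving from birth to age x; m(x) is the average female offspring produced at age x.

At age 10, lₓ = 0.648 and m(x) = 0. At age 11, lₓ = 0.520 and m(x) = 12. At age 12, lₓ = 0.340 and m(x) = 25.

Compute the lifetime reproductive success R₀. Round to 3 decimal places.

R₀ = Σ lₓ m(x):
  age 10: 0.648 × 0 = 0.0000
  age 11: 0.520 × 12 = 6.2400
  age 12: 0.340 × 25 = 8.5000
R₀ = 0.0000 + 6.2400 + 8.5000 = 14.7400

14.740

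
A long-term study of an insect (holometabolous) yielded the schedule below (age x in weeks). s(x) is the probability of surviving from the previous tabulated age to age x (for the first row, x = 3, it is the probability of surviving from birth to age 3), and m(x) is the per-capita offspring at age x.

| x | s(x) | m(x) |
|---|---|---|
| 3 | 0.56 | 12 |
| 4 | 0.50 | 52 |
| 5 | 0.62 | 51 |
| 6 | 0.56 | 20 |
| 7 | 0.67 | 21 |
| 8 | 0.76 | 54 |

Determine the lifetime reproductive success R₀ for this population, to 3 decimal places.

36.119

Survivorship from birth: l_x = s_3·s_4·…·s_x.
  l_3 = 0.56000
  l_4 = 0.28000
  l_5 = 0.17360
  l_6 = 0.09722
  l_7 = 0.06513
  l_8 = 0.04950
R₀ = Σ l_x m(x):
  age 3: 0.56000 × 12 = 6.7200
  age 4: 0.28000 × 52 = 14.5600
  age 5: 0.17360 × 51 = 8.8536
  age 6: 0.09722 × 20 = 1.9444
  age 7: 0.06513 × 21 = 1.3677
  age 8: 0.04950 × 54 = 2.6730
R₀ = 6.7200 + 14.5600 + 8.8536 + 1.9444 + 1.3677 + 2.6730 = 36.1187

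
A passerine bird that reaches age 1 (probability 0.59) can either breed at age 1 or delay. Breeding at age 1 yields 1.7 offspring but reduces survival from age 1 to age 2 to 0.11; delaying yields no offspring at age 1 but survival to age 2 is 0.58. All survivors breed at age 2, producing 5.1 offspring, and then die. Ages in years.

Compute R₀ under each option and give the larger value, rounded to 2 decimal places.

breed at age 1: R₀ = 0.59 × (1.7 + 0.11 × 5.1) = 0.59 × 2.2610 = 1.3340
delay to age 2: R₀ = 0.59 × (0.58 × 5.1) = 0.59 × 2.9580 = 1.7452
Higher: delay to age 2 (1.7452).

1.75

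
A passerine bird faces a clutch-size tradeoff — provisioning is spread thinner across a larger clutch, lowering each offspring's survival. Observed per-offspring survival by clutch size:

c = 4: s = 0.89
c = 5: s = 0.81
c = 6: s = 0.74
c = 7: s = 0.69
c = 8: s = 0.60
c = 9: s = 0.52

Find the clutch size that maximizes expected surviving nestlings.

7

Expected surviving nestlings = c × s(c):
  c=4: 4 × 0.89 = 3.560
  c=5: 5 × 0.81 = 4.050
  c=6: 6 × 0.74 = 4.440
  c=7: 7 × 0.69 = 4.830
  c=8: 8 × 0.60 = 4.800
  c=9: 9 × 0.52 = 4.680
Maximum at c = 7 (4.830 surviving nestlings).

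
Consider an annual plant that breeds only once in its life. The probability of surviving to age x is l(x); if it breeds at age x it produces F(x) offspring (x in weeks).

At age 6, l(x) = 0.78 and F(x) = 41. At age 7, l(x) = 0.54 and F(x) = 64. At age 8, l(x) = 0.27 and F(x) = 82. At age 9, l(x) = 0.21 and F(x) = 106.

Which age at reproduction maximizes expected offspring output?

Expected offspring if breeding at age x = l(x) × F(x):
  age 6: 0.78 × 41 = 31.980
  age 7: 0.54 × 64 = 34.560
  age 8: 0.27 × 82 = 22.140
  age 9: 0.21 × 106 = 22.260
Maximum at age 7 (34.560).

7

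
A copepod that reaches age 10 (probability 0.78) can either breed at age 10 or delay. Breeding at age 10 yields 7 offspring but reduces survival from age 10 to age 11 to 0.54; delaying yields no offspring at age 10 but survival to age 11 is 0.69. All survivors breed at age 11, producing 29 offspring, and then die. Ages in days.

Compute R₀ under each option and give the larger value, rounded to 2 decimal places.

17.67

breed at age 10: R₀ = 0.78 × (7 + 0.54 × 29) = 0.78 × 22.6600 = 17.6748
delay to age 11: R₀ = 0.78 × (0.69 × 29) = 0.78 × 20.0100 = 15.6078
Higher: breed at age 10 (17.6748).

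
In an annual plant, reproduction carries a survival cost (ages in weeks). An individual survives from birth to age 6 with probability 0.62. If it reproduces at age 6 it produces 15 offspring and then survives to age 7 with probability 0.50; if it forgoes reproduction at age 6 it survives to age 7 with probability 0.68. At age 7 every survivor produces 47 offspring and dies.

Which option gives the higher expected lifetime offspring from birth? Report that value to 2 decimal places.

breed at age 6: R₀ = 0.62 × (15 + 0.50 × 47) = 0.62 × 38.5000 = 23.8700
delay to age 7: R₀ = 0.62 × (0.68 × 47) = 0.62 × 31.9600 = 19.8152
Higher: breed at age 6 (23.8700).

23.87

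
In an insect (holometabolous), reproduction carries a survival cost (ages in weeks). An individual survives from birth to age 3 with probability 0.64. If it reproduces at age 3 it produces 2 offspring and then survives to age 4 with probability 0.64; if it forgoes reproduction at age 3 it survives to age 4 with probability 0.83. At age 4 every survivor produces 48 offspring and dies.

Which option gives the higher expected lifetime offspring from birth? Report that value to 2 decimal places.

breed at age 3: R₀ = 0.64 × (2 + 0.64 × 48) = 0.64 × 32.7200 = 20.9408
delay to age 4: R₀ = 0.64 × (0.83 × 48) = 0.64 × 39.8400 = 25.4976
Higher: delay to age 4 (25.4976).

25.50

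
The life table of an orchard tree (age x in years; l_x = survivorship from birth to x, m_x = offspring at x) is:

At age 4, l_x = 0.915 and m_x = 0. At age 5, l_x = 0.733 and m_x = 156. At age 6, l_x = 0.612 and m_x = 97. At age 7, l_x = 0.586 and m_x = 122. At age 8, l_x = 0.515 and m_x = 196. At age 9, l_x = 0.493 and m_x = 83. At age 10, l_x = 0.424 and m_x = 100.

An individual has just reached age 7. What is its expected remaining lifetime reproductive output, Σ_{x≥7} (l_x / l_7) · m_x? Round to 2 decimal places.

436.44

l_7 = 0.586. Conditional survival from age 7 to x is l_x / l_7.
  x=7: (0.586/0.586) × 122 = 122.0000
  x=8: (0.515/0.586) × 196 = 172.2526
  x=9: (0.493/0.586) × 83 = 69.8276
  x=10: (0.424/0.586) × 100 = 72.3549
Sum = 122.0000 + 172.2526 + 69.8276 + 72.3549 = 436.4352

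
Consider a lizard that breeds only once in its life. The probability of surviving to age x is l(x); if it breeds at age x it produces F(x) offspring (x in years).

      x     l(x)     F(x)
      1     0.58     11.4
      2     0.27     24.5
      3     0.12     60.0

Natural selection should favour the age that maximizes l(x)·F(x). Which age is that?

Expected offspring if breeding at age x = l(x) × F(x):
  age 1: 0.58 × 11.4 = 6.612
  age 2: 0.27 × 24.5 = 6.615
  age 3: 0.12 × 60.0 = 7.200
Maximum at age 3 (7.200).

3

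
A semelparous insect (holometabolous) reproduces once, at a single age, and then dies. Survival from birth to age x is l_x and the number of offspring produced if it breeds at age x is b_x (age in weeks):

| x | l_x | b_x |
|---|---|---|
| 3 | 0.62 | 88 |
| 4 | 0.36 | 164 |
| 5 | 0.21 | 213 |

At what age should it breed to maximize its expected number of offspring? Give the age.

4

Expected offspring if breeding at age x = l_x × b_x:
  age 3: 0.62 × 88 = 54.560
  age 4: 0.36 × 164 = 59.040
  age 5: 0.21 × 213 = 44.730
Maximum at age 4 (59.040).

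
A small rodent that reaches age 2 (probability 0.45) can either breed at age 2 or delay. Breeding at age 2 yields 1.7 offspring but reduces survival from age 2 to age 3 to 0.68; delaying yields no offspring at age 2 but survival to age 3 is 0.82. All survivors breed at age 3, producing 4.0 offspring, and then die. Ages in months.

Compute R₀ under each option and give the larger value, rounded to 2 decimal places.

breed at age 2: R₀ = 0.45 × (1.7 + 0.68 × 4.0) = 0.45 × 4.4200 = 1.9890
delay to age 3: R₀ = 0.45 × (0.82 × 4.0) = 0.45 × 3.2800 = 1.4760
Higher: breed at age 2 (1.9890).

1.99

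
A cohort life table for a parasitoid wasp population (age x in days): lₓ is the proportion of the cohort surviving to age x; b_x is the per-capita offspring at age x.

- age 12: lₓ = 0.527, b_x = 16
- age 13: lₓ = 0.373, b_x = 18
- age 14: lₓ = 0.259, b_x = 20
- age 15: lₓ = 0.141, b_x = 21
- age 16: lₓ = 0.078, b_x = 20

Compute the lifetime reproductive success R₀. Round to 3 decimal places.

24.847

R₀ = Σ lₓ b_x:
  age 12: 0.527 × 16 = 8.4320
  age 13: 0.373 × 18 = 6.7140
  age 14: 0.259 × 20 = 5.1800
  age 15: 0.141 × 21 = 2.9610
  age 16: 0.078 × 20 = 1.5600
R₀ = 8.4320 + 6.7140 + 5.1800 + 2.9610 + 1.5600 = 24.8470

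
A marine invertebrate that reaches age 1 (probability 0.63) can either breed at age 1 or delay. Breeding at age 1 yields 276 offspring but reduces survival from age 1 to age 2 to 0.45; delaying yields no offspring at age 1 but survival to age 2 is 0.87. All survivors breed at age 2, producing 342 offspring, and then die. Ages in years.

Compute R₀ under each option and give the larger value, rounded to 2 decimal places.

breed at age 1: R₀ = 0.63 × (276 + 0.45 × 342) = 0.63 × 429.9000 = 270.8370
delay to age 2: R₀ = 0.63 × (0.87 × 342) = 0.63 × 297.5400 = 187.4502
Higher: breed at age 1 (270.8370).

270.84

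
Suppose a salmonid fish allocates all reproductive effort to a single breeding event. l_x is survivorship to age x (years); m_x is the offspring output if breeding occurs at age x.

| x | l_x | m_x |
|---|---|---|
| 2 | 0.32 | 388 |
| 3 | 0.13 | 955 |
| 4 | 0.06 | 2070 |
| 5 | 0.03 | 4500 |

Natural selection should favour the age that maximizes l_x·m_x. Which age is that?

Expected offspring if breeding at age x = l_x × m_x:
  age 2: 0.32 × 388 = 124.160
  age 3: 0.13 × 955 = 124.150
  age 4: 0.06 × 2070 = 124.200
  age 5: 0.03 × 4500 = 135.000
Maximum at age 5 (135.000).

5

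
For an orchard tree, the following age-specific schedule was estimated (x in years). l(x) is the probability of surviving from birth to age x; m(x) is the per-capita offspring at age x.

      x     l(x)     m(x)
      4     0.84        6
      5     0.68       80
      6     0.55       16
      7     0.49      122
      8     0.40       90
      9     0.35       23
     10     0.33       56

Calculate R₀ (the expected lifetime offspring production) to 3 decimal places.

R₀ = Σ l(x) m(x):
  age 4: 0.84 × 6 = 5.0400
  age 5: 0.68 × 80 = 54.4000
  age 6: 0.55 × 16 = 8.8000
  age 7: 0.49 × 122 = 59.7800
  age 8: 0.40 × 90 = 36.0000
  age 9: 0.35 × 23 = 8.0500
  age 10: 0.33 × 56 = 18.4800
R₀ = 5.0400 + 54.4000 + 8.8000 + 59.7800 + 36.0000 + 8.0500 + 18.4800 = 190.5500

190.550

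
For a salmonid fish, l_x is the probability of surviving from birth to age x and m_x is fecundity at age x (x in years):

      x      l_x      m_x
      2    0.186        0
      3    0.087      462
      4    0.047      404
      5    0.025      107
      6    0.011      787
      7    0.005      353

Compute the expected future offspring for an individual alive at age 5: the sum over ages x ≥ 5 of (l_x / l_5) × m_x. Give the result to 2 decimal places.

l_5 = 0.025. Conditional survival from age 5 to x is l_x / l_5.
  x=5: (0.025/0.025) × 107 = 107.0000
  x=6: (0.011/0.025) × 787 = 346.2800
  x=7: (0.005/0.025) × 353 = 70.6000
Sum = 107.0000 + 346.2800 + 70.6000 = 523.8800

523.88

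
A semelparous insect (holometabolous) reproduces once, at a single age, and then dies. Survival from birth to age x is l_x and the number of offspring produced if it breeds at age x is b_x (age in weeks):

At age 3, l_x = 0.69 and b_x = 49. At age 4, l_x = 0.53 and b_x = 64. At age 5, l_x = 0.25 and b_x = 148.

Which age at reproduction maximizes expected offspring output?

5

Expected offspring if breeding at age x = l_x × b_x:
  age 3: 0.69 × 49 = 33.810
  age 4: 0.53 × 64 = 33.920
  age 5: 0.25 × 148 = 37.000
Maximum at age 5 (37.000).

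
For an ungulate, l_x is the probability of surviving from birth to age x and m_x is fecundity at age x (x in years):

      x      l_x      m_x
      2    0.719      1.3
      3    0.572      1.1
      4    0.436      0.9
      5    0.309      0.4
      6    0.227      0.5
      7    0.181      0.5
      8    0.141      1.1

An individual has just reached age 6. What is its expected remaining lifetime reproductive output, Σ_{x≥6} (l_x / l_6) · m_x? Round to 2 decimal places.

l_6 = 0.227. Conditional survival from age 6 to x is l_x / l_6.
  x=6: (0.227/0.227) × 0.5 = 0.5000
  x=7: (0.181/0.227) × 0.5 = 0.3987
  x=8: (0.141/0.227) × 1.1 = 0.6833
Sum = 0.5000 + 0.3987 + 0.6833 = 1.5819

1.58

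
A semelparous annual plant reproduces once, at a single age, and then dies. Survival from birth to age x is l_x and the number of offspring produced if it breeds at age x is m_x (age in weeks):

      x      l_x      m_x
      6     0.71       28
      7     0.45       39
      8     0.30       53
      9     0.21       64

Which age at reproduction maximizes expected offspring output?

6

Expected offspring if breeding at age x = l_x × m_x:
  age 6: 0.71 × 28 = 19.880
  age 7: 0.45 × 39 = 17.550
  age 8: 0.30 × 53 = 15.900
  age 9: 0.21 × 64 = 13.440
Maximum at age 6 (19.880).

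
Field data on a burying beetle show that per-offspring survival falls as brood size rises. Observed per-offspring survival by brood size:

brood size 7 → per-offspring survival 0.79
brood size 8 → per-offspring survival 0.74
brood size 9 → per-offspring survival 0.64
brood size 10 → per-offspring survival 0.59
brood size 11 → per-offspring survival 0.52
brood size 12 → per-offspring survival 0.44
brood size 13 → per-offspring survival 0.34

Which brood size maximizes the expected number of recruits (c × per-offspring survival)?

8

Expected recruits = c × s(c):
  c=7: 7 × 0.79 = 5.530
  c=8: 8 × 0.74 = 5.920
  c=9: 9 × 0.64 = 5.760
  c=10: 10 × 0.59 = 5.900
  c=11: 11 × 0.52 = 5.720
  c=12: 12 × 0.44 = 5.280
  c=13: 13 × 0.34 = 4.420
Maximum at c = 8 (5.920 recruits).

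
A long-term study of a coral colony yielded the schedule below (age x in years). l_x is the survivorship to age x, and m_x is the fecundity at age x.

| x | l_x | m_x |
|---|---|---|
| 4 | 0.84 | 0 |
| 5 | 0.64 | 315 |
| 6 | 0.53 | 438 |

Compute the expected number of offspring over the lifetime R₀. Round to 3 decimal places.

R₀ = Σ l_x m_x:
  age 4: 0.84 × 0 = 0.0000
  age 5: 0.64 × 315 = 201.6000
  age 6: 0.53 × 438 = 232.1400
R₀ = 0.0000 + 201.6000 + 232.1400 = 433.7400

433.740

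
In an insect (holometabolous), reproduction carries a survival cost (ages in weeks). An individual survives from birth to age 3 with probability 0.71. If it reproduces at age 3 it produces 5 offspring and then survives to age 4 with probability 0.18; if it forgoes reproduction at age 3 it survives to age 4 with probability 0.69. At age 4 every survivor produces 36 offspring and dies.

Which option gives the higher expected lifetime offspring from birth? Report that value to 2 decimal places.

17.64

breed at age 3: R₀ = 0.71 × (5 + 0.18 × 36) = 0.71 × 11.4800 = 8.1508
delay to age 4: R₀ = 0.71 × (0.69 × 36) = 0.71 × 24.8400 = 17.6364
Higher: delay to age 4 (17.6364).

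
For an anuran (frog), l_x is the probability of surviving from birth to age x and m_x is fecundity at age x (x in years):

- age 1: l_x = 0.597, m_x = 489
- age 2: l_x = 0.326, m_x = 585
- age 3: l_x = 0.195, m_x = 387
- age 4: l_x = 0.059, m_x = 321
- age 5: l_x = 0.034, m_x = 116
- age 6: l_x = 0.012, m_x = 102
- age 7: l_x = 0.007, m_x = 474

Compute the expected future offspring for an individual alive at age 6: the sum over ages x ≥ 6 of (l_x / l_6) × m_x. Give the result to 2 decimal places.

l_6 = 0.012. Conditional survival from age 6 to x is l_x / l_6.
  x=6: (0.012/0.012) × 102 = 102.0000
  x=7: (0.007/0.012) × 474 = 276.5000
Sum = 102.0000 + 276.5000 = 378.5000

378.50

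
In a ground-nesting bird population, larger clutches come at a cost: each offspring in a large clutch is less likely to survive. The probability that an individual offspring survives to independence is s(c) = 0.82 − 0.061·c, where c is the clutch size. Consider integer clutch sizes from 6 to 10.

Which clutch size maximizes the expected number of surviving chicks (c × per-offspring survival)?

Expected surviving chicks = c × s(c):
  c=6: 6 × 0.454 = 2.724
  c=7: 7 × 0.393 = 2.751
  c=8: 8 × 0.332 = 2.656
  c=9: 9 × 0.271 = 2.439
  c=10: 10 × 0.210 = 2.100
Maximum at c = 7 (2.751 surviving chicks).

7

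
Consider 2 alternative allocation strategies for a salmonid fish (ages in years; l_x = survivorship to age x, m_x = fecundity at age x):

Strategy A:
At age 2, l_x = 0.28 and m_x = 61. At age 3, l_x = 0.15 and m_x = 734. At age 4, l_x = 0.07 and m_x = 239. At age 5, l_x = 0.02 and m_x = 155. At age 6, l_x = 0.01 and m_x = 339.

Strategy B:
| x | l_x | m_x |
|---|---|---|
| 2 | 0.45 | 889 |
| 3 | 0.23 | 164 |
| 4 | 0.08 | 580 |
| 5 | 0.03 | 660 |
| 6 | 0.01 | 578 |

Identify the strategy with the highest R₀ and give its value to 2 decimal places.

509.75

Strategy A: R₀ = 0.28×61 + 0.15×734 + 0.07×239 + 0.02×155 + 0.01×339 = 150.4000
Strategy B: R₀ = 0.45×889 + 0.23×164 + 0.08×580 + 0.03×660 + 0.01×578 = 509.7500
Highest R₀: strategy B with 509.7500.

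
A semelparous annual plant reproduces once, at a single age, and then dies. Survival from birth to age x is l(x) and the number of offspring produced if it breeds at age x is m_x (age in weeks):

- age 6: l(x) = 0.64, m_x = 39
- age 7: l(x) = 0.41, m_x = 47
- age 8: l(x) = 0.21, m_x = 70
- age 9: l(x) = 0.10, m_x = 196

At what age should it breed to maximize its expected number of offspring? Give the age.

6

Expected offspring if breeding at age x = l(x) × m_x:
  age 6: 0.64 × 39 = 24.960
  age 7: 0.41 × 47 = 19.270
  age 8: 0.21 × 70 = 14.700
  age 9: 0.10 × 196 = 19.600
Maximum at age 6 (24.960).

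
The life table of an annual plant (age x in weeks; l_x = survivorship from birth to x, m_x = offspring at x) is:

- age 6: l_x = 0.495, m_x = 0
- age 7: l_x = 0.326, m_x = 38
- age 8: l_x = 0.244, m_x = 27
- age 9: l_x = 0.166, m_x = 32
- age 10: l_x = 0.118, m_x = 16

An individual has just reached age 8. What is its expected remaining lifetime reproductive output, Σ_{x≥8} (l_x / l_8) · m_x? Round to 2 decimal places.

l_8 = 0.244. Conditional survival from age 8 to x is l_x / l_8.
  x=8: (0.244/0.244) × 27 = 27.0000
  x=9: (0.166/0.244) × 32 = 21.7705
  x=10: (0.118/0.244) × 16 = 7.7377
Sum = 27.0000 + 21.7705 + 7.7377 = 56.5082

56.51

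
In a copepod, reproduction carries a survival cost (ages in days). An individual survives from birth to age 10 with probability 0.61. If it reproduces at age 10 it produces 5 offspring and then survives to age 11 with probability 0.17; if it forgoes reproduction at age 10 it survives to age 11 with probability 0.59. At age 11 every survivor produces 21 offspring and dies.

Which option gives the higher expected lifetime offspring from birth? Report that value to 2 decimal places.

breed at age 10: R₀ = 0.61 × (5 + 0.17 × 21) = 0.61 × 8.5700 = 5.2277
delay to age 11: R₀ = 0.61 × (0.59 × 21) = 0.61 × 12.3900 = 7.5579
Higher: delay to age 11 (7.5579).

7.56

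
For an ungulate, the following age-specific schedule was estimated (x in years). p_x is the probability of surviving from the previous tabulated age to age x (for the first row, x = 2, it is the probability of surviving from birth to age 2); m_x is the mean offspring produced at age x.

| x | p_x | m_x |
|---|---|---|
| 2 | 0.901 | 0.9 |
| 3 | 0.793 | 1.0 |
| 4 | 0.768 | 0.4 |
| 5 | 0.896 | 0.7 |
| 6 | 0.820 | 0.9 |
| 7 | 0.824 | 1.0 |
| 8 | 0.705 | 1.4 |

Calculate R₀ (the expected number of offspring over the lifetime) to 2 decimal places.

Survivorship from birth: l_x = p_2·p_3·…·p_x.
  l_2 = 0.90100
  l_3 = 0.71449
  l_4 = 0.54873
  l_5 = 0.49166
  l_6 = 0.40316
  l_7 = 0.33221
  l_8 = 0.23421
R₀ = Σ l_x m_x:
  age 2: 0.90100 × 0.9 = 0.8109
  age 3: 0.71449 × 1.0 = 0.7145
  age 4: 0.54873 × 0.4 = 0.2195
  age 5: 0.49166 × 0.7 = 0.3442
  age 6: 0.40316 × 0.9 = 0.3628
  age 7: 0.33221 × 1.0 = 0.3322
  age 8: 0.23421 × 1.4 = 0.3279
R₀ = 0.8109 + 0.7145 + 0.2195 + 0.3442 + 0.3628 + 0.3322 + 0.3279 = 3.1120

3.11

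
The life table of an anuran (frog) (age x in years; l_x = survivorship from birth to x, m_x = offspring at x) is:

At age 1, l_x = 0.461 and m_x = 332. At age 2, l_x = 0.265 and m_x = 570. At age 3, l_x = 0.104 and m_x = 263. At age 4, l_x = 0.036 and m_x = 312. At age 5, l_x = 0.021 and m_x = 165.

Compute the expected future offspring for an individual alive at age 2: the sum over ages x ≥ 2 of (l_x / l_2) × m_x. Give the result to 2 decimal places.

728.68

l_2 = 0.265. Conditional survival from age 2 to x is l_x / l_2.
  x=2: (0.265/0.265) × 570 = 570.0000
  x=3: (0.104/0.265) × 263 = 103.2151
  x=4: (0.036/0.265) × 312 = 42.3849
  x=5: (0.021/0.265) × 165 = 13.0755
Sum = 570.0000 + 103.2151 + 42.3849 + 13.0755 = 728.6755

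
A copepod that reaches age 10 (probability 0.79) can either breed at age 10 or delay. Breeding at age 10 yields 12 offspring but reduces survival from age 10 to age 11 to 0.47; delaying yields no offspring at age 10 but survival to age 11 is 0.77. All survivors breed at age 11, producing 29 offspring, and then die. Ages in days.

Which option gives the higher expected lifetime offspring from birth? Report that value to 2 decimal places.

breed at age 10: R₀ = 0.79 × (12 + 0.47 × 29) = 0.79 × 25.6300 = 20.2477
delay to age 11: R₀ = 0.79 × (0.77 × 29) = 0.79 × 22.3300 = 17.6407
Higher: breed at age 10 (20.2477).

20.25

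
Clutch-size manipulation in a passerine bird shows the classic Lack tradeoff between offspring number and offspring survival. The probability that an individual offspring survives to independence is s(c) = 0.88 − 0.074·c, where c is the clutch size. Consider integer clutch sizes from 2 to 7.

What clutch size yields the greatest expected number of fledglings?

Expected fledglings = c × s(c):
  c=2: 2 × 0.732 = 1.464
  c=3: 3 × 0.658 = 1.974
  c=4: 4 × 0.584 = 2.336
  c=5: 5 × 0.510 = 2.550
  c=6: 6 × 0.436 = 2.616
  c=7: 7 × 0.362 = 2.534
Maximum at c = 6 (2.616 fledglings).

6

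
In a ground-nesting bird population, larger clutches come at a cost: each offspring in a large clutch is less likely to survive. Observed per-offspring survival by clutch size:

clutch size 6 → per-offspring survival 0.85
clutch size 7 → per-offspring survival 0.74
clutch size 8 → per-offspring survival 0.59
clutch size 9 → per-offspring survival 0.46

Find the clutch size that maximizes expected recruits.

7

Expected recruits = c × s(c):
  c=6: 6 × 0.85 = 5.100
  c=7: 7 × 0.74 = 5.180
  c=8: 8 × 0.59 = 4.720
  c=9: 9 × 0.46 = 4.140
Maximum at c = 7 (5.180 recruits).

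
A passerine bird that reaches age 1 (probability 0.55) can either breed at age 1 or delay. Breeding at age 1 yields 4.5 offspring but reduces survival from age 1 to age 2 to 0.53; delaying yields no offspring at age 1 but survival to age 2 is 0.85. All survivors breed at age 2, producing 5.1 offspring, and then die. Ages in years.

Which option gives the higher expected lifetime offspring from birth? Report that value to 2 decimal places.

3.96

breed at age 1: R₀ = 0.55 × (4.5 + 0.53 × 5.1) = 0.55 × 7.2030 = 3.9617
delay to age 2: R₀ = 0.55 × (0.85 × 5.1) = 0.55 × 4.3350 = 2.3843
Higher: breed at age 1 (3.9617).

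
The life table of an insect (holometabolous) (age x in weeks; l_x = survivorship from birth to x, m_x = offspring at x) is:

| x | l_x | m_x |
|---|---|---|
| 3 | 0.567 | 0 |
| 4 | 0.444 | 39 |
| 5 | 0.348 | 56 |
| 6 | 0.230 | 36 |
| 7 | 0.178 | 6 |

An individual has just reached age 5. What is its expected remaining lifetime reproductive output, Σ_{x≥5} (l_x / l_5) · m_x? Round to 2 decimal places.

l_5 = 0.348. Conditional survival from age 5 to x is l_x / l_5.
  x=5: (0.348/0.348) × 56 = 56.0000
  x=6: (0.230/0.348) × 36 = 23.7931
  x=7: (0.178/0.348) × 6 = 3.0690
Sum = 56.0000 + 23.7931 + 3.0690 = 82.8621

82.86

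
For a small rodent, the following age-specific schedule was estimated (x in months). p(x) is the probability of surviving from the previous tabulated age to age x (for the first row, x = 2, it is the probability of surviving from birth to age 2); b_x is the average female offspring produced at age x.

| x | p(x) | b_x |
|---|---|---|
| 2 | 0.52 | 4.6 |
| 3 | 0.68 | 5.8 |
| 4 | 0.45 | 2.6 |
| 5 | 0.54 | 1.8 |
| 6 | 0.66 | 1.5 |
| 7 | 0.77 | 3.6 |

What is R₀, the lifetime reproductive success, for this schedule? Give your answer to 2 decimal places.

5.25

Survivorship from birth: l_x = p_2·p_3·…·p_x.
  l_2 = 0.52000
  l_3 = 0.35360
  l_4 = 0.15912
  l_5 = 0.08592
  l_6 = 0.05671
  l_7 = 0.04367
R₀ = Σ l_x b_x:
  age 2: 0.52000 × 4.6 = 2.3920
  age 3: 0.35360 × 5.8 = 2.0509
  age 4: 0.15912 × 2.6 = 0.4137
  age 5: 0.08592 × 1.8 = 0.1547
  age 6: 0.05671 × 1.5 = 0.0851
  age 7: 0.04367 × 3.6 = 0.1572
R₀ = 2.3920 + 2.0509 + 0.4137 + 0.1547 + 0.0851 + 0.1572 = 5.2535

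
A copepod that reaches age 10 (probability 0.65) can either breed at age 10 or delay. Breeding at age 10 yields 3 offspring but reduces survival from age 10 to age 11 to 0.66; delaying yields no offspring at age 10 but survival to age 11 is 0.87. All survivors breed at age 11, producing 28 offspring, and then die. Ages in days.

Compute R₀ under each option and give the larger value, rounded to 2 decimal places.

15.83

breed at age 10: R₀ = 0.65 × (3 + 0.66 × 28) = 0.65 × 21.4800 = 13.9620
delay to age 11: R₀ = 0.65 × (0.87 × 28) = 0.65 × 24.3600 = 15.8340
Higher: delay to age 11 (15.8340).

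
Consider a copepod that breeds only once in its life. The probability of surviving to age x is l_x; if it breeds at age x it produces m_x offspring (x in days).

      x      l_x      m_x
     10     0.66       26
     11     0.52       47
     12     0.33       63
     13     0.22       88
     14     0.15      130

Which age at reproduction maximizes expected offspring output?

Expected offspring if breeding at age x = l_x × m_x:
  age 10: 0.66 × 26 = 17.160
  age 11: 0.52 × 47 = 24.440
  age 12: 0.33 × 63 = 20.790
  age 13: 0.22 × 88 = 19.360
  age 14: 0.15 × 130 = 19.500
Maximum at age 11 (24.440).

11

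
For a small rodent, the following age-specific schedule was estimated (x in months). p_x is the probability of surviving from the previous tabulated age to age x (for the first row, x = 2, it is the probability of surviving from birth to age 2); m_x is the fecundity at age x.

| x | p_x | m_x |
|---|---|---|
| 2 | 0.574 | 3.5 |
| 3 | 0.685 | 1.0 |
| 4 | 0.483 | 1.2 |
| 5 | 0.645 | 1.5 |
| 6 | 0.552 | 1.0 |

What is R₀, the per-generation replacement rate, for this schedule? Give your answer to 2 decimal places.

2.88

Survivorship from birth: l_x = p_2·p_3·…·p_x.
  l_2 = 0.57400
  l_3 = 0.39319
  l_4 = 0.18991
  l_5 = 0.12249
  l_6 = 0.06762
R₀ = Σ l_x m_x:
  age 2: 0.57400 × 3.5 = 2.0090
  age 3: 0.39319 × 1.0 = 0.3932
  age 4: 0.18991 × 1.2 = 0.2279
  age 5: 0.12249 × 1.5 = 0.1837
  age 6: 0.06762 × 1.0 = 0.0676
R₀ = 2.0090 + 0.3932 + 0.2279 + 0.1837 + 0.0676 = 2.8814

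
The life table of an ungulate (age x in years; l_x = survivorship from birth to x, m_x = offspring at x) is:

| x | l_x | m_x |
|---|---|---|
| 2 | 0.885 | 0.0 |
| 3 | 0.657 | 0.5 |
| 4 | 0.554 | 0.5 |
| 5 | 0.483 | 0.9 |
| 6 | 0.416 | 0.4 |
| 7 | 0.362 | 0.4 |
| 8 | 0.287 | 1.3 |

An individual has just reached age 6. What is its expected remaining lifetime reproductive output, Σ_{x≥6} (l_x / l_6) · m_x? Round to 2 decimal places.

1.64

l_6 = 0.416. Conditional survival from age 6 to x is l_x / l_6.
  x=6: (0.416/0.416) × 0.4 = 0.4000
  x=7: (0.362/0.416) × 0.4 = 0.3481
  x=8: (0.287/0.416) × 1.3 = 0.8969
Sum = 0.4000 + 0.3481 + 0.8969 = 1.6450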